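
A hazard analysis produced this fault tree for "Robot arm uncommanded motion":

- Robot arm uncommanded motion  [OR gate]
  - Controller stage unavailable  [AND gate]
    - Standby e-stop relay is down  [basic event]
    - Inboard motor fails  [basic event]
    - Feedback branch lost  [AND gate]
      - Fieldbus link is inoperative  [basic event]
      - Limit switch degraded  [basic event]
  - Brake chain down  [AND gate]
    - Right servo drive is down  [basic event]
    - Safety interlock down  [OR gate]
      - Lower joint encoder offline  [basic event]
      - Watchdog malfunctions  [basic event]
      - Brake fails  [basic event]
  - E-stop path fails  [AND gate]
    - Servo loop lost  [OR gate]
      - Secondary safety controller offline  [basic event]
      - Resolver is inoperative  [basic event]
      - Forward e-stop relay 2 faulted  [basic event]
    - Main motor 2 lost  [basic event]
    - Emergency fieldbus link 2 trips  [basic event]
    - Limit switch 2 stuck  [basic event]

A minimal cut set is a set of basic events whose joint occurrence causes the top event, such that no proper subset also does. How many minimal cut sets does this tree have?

Feedback branch lost [AND]: one cut set from each child combined → 1 × 1 = 1 cut set(s).
Controller stage unavailable [AND]: one cut set from each child combined → 1 × 1 × 1 = 1 cut set(s).
Safety interlock down [OR]: union of children's cut sets → 3 cut set(s).
Brake chain down [AND]: one cut set from each child combined → 1 × 3 = 3 cut set(s).
Servo loop lost [OR]: union of children's cut sets → 3 cut set(s).
E-stop path fails [AND]: one cut set from each child combined → 3 × 1 × 1 × 1 = 3 cut set(s).
Robot arm uncommanded motion [OR]: union of children's cut sets → 7 cut set(s).
Minimal cut sets: {Fieldbus link is inoperative, Inboard motor fails, Limit switch degraded, Standby e-stop relay is down}; {Lower joint encoder offline, Right servo drive is down}; {Right servo drive is down, Watchdog malfunctions}; {Brake fails, Right servo drive is down}; {Emergency fieldbus link 2 trips, Limit switch 2 stuck, Main motor 2 lost, Secondary safety controller offline}; {Emergency fieldbus link 2 trips, Limit switch 2 stuck, Main motor 2 lost, Resolver is inoperative}; {Emergency fieldbus link 2 trips, Forward e-stop relay 2 faulted, Limit switch 2 stuck, Main motor 2 lost}.

7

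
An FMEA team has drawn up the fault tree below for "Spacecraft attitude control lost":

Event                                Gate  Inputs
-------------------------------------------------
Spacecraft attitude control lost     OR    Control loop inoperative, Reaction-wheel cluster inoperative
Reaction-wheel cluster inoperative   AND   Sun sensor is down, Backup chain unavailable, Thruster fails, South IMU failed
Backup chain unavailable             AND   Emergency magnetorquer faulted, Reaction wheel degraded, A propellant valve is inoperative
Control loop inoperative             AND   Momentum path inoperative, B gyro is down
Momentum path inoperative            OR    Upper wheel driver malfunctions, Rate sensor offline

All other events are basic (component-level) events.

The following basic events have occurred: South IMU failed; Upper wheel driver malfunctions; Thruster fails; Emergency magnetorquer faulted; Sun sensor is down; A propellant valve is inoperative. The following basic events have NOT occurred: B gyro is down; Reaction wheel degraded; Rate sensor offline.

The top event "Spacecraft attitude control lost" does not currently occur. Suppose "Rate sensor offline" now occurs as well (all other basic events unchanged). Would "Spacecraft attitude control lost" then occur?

No

Counterfactual: set "Rate sensor offline" to occurred.
Momentum path inoperative [OR]: Upper wheel driver malfunctions=occurs, Rate sensor offline=occurs → at least one input occurs → occurs.
Control loop inoperative [AND]: Momentum path inoperative=occurs, B gyro is down=not → not all inputs occur → does not occur.
Backup chain unavailable [AND]: Emergency magnetorquer faulted=occurs, Reaction wheel degraded=not, A propellant valve is inoperative=occurs → not all inputs occur → does not occur.
Reaction-wheel cluster inoperative [AND]: Sun sensor is down=occurs, Backup chain unavailable=not, Thruster fails=occurs, South IMU failed=occurs → not all inputs occur → does not occur.
Spacecraft attitude control lost [OR]: Control loop inoperative=not, Reaction-wheel cluster inoperative=not → no input occurs → does not occur.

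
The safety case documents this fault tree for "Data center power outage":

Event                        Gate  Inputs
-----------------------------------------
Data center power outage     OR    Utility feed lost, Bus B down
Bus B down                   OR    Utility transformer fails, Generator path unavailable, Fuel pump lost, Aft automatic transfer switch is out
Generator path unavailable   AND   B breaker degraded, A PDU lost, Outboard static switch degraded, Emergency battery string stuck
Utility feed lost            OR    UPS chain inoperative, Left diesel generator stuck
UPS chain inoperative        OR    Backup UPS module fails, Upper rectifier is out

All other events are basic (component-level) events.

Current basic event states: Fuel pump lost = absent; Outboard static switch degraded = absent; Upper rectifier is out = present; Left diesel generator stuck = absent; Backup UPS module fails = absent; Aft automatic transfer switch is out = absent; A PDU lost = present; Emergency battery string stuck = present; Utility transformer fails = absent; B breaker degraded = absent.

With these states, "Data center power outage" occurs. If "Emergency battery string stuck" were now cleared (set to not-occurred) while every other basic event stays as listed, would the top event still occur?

Yes

Counterfactual: set "Emergency battery string stuck" to not occurred.
UPS chain inoperative [OR]: Backup UPS module fails=not, Upper rectifier is out=occurs → at least one input occurs → occurs.
Utility feed lost [OR]: UPS chain inoperative=occurs, Left diesel generator stuck=not → at least one input occurs → occurs.
Generator path unavailable [AND]: B breaker degraded=not, A PDU lost=occurs, Outboard static switch degraded=not, Emergency battery string stuck=not → not all inputs occur → does not occur.
Bus B down [OR]: Utility transformer fails=not, Generator path unavailable=not, Fuel pump lost=not, Aft automatic transfer switch is out=not → no input occurs → does not occur.
Data center power outage [OR]: Utility feed lost=occurs, Bus B down=not → at least one input occurs → occurs.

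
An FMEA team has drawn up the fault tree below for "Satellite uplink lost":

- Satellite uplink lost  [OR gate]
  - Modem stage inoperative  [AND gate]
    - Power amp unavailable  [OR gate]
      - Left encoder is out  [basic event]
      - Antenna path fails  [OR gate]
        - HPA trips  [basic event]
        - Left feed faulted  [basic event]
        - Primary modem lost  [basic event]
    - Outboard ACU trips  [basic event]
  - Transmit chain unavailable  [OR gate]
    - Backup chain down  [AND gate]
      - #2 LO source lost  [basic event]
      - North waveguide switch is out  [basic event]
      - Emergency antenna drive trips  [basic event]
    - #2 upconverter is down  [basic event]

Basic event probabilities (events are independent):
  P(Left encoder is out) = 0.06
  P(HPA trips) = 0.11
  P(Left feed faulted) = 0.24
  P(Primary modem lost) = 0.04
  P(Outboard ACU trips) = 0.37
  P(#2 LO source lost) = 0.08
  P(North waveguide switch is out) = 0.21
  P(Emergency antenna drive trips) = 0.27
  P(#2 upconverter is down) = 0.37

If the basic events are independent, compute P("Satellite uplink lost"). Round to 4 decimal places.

P(Antenna path fails) [OR] = 1 − (1−0.11) × (1−0.24) × (1−0.04) = 0.350656
P(Power amp unavailable) [OR] = 1 − (1−0.06) × (1−0.350656) = 0.389617
P(Modem stage inoperative) [AND] = 0.389617 × 0.37 = 0.144158
P(Backup chain down) [AND] = 0.08 × 0.21 × 0.27 = 0.004536
P(Transmit chain unavailable) [OR] = 1 − (1−0.004536) × (1−0.37) = 0.372858
P(Satellite uplink lost) [OR] = 1 − (1−0.144158) × (1−0.372858) = 0.463266
Rounded to 4 decimal places: P(Satellite uplink lost) ≈ 0.4633.

0.4633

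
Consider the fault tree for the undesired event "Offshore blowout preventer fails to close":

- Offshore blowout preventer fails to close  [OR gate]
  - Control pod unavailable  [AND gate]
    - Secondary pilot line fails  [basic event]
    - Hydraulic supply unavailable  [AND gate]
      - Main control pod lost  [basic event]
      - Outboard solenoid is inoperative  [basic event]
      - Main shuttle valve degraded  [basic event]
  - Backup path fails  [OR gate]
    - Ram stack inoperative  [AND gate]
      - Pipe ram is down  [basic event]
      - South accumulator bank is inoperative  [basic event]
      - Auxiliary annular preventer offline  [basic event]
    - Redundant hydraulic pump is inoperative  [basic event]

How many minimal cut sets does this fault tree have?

3

Hydraulic supply unavailable [AND]: one cut set from each child combined → 1 × 1 × 1 = 1 cut set(s).
Control pod unavailable [AND]: one cut set from each child combined → 1 × 1 = 1 cut set(s).
Ram stack inoperative [AND]: one cut set from each child combined → 1 × 1 × 1 = 1 cut set(s).
Backup path fails [OR]: union of children's cut sets → 2 cut set(s).
Offshore blowout preventer fails to close [OR]: union of children's cut sets → 3 cut set(s).
Minimal cut sets: {Main control pod lost, Main shuttle valve degraded, Outboard solenoid is inoperative, Secondary pilot line fails}; {Auxiliary annular preventer offline, Pipe ram is down, South accumulator bank is inoperative}; {Redundant hydraulic pump is inoperative}.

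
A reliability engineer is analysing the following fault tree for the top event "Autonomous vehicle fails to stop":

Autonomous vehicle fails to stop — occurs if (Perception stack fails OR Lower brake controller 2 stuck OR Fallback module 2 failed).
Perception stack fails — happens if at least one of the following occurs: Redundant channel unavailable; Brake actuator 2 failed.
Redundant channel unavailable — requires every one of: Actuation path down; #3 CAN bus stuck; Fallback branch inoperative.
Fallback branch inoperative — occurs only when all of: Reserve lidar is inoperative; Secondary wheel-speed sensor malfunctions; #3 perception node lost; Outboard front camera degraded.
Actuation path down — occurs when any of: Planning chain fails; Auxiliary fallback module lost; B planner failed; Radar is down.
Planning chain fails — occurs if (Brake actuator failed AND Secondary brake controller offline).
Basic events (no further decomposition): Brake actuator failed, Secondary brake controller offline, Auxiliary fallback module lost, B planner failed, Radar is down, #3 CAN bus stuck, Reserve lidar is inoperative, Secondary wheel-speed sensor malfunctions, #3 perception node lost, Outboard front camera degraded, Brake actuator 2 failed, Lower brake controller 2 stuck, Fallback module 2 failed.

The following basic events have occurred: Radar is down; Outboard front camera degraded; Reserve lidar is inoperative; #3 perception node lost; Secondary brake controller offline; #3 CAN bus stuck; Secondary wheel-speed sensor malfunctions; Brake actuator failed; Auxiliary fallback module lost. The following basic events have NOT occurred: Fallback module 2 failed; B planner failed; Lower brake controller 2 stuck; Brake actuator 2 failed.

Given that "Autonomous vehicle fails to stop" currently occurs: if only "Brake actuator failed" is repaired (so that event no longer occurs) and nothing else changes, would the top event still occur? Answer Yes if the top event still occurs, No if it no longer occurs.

Yes

Counterfactual: set "Brake actuator failed" to not occurred.
Planning chain fails [AND]: Brake actuator failed=not, Secondary brake controller offline=occurs → not all inputs occur → does not occur.
Actuation path down [OR]: Planning chain fails=not, Auxiliary fallback module lost=occurs, B planner failed=not, Radar is down=occurs → at least one input occurs → occurs.
Fallback branch inoperative [AND]: Reserve lidar is inoperative=occurs, Secondary wheel-speed sensor malfunctions=occurs, #3 perception node lost=occurs, Outboard front camera degraded=occurs → all inputs occur → occurs.
Redundant channel unavailable [AND]: Actuation path down=occurs, #3 CAN bus stuck=occurs, Fallback branch inoperative=occurs → all inputs occur → occurs.
Perception stack fails [OR]: Redundant channel unavailable=occurs, Brake actuator 2 failed=not → at least one input occurs → occurs.
Autonomous vehicle fails to stop [OR]: Perception stack fails=occurs, Lower brake controller 2 stuck=not, Fallback module 2 failed=not → at least one input occurs → occurs.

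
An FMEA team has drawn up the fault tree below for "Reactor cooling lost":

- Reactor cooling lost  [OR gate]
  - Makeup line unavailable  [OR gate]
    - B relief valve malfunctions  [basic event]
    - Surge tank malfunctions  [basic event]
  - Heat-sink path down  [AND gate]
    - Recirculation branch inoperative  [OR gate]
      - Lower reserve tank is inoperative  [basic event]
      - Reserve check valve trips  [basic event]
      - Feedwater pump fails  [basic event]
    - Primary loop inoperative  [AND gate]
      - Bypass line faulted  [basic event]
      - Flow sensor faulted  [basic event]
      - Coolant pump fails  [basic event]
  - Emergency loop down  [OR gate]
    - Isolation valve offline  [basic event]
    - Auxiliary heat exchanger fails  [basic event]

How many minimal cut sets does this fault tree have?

Makeup line unavailable [OR]: union of children's cut sets → 2 cut set(s).
Recirculation branch inoperative [OR]: union of children's cut sets → 3 cut set(s).
Primary loop inoperative [AND]: one cut set from each child combined → 1 × 1 × 1 = 1 cut set(s).
Heat-sink path down [AND]: one cut set from each child combined → 3 × 1 = 3 cut set(s).
Emergency loop down [OR]: union of children's cut sets → 2 cut set(s).
Reactor cooling lost [OR]: union of children's cut sets → 7 cut set(s).
Minimal cut sets: {B relief valve malfunctions}; {Surge tank malfunctions}; {Bypass line faulted, Coolant pump fails, Flow sensor faulted, Lower reserve tank is inoperative}; {Bypass line faulted, Coolant pump fails, Flow sensor faulted, Reserve check valve trips}; {Bypass line faulted, Coolant pump fails, Feedwater pump fails, Flow sensor faulted}; {Isolation valve offline}; {Auxiliary heat exchanger fails}.

7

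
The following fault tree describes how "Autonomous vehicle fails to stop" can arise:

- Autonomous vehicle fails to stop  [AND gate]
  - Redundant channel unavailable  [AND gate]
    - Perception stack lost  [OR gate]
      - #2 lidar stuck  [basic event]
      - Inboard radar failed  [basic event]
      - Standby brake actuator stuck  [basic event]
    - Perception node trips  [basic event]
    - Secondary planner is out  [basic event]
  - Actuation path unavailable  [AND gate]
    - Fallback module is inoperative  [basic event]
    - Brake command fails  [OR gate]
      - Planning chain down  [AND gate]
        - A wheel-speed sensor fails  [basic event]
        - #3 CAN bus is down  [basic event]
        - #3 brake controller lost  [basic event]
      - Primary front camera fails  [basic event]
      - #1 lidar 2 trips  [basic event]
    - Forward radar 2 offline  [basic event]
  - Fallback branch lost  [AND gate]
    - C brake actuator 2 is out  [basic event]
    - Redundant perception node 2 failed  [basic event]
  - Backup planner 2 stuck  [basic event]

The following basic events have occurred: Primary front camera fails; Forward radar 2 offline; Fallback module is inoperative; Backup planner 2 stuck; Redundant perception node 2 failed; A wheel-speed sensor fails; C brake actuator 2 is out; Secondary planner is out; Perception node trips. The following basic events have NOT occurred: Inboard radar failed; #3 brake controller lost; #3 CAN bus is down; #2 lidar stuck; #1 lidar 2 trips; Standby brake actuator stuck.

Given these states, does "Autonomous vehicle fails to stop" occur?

No

Perception stack lost [OR]: #2 lidar stuck=not, Inboard radar failed=not, Standby brake actuator stuck=not → no input occurs → does not occur.
Redundant channel unavailable [AND]: Perception stack lost=not, Perception node trips=occurs, Secondary planner is out=occurs → not all inputs occur → does not occur.
Planning chain down [AND]: A wheel-speed sensor fails=occurs, #3 CAN bus is down=not, #3 brake controller lost=not → not all inputs occur → does not occur.
Brake command fails [OR]: Planning chain down=not, Primary front camera fails=occurs, #1 lidar 2 trips=not → at least one input occurs → occurs.
Actuation path unavailable [AND]: Fallback module is inoperative=occurs, Brake command fails=occurs, Forward radar 2 offline=occurs → all inputs occur → occurs.
Fallback branch lost [AND]: C brake actuator 2 is out=occurs, Redundant perception node 2 failed=occurs → all inputs occur → occurs.
Autonomous vehicle fails to stop [AND]: Redundant channel unavailable=not, Actuation path unavailable=occurs, Fallback branch lost=occurs, Backup planner 2 stuck=occurs → not all inputs occur → does not occur.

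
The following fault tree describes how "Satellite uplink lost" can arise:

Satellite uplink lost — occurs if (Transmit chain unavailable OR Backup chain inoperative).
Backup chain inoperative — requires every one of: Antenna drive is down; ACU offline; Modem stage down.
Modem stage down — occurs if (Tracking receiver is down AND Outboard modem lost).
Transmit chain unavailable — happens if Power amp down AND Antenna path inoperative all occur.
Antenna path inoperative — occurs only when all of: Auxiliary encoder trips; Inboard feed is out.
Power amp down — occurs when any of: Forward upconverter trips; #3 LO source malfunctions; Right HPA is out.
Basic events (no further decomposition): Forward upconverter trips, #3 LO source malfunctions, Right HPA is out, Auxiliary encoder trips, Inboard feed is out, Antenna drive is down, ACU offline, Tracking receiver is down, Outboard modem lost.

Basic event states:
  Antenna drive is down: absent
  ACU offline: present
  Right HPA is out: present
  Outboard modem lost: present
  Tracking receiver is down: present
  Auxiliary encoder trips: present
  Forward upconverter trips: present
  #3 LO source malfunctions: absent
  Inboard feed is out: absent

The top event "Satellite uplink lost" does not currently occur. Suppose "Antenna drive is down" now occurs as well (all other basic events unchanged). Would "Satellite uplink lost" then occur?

Counterfactual: set "Antenna drive is down" to occurred.
Power amp down [OR]: Forward upconverter trips=occurs, #3 LO source malfunctions=not, Right HPA is out=occurs → at least one input occurs → occurs.
Antenna path inoperative [AND]: Auxiliary encoder trips=occurs, Inboard feed is out=not → not all inputs occur → does not occur.
Transmit chain unavailable [AND]: Power amp down=occurs, Antenna path inoperative=not → not all inputs occur → does not occur.
Modem stage down [AND]: Tracking receiver is down=occurs, Outboard modem lost=occurs → all inputs occur → occurs.
Backup chain inoperative [AND]: Antenna drive is down=occurs, ACU offline=occurs, Modem stage down=occurs → all inputs occur → occurs.
Satellite uplink lost [OR]: Transmit chain unavailable=not, Backup chain inoperative=occurs → at least one input occurs → occurs.

Yes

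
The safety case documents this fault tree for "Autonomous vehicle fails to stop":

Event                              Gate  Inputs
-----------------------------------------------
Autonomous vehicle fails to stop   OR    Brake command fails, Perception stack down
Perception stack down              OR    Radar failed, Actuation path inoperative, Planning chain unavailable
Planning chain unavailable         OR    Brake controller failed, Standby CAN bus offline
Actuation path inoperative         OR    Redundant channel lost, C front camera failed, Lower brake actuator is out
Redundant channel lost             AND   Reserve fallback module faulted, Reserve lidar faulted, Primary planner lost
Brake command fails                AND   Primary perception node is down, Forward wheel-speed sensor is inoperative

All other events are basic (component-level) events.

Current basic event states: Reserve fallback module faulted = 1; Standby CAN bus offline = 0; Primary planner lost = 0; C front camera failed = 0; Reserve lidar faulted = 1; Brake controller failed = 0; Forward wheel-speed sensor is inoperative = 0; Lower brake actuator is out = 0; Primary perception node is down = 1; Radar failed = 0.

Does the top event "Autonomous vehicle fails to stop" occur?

No

Brake command fails [AND]: Primary perception node is down=occurs, Forward wheel-speed sensor is inoperative=not → not all inputs occur → does not occur.
Redundant channel lost [AND]: Reserve fallback module faulted=occurs, Reserve lidar faulted=occurs, Primary planner lost=not → not all inputs occur → does not occur.
Actuation path inoperative [OR]: Redundant channel lost=not, C front camera failed=not, Lower brake actuator is out=not → no input occurs → does not occur.
Planning chain unavailable [OR]: Brake controller failed=not, Standby CAN bus offline=not → no input occurs → does not occur.
Perception stack down [OR]: Radar failed=not, Actuation path inoperative=not, Planning chain unavailable=not → no input occurs → does not occur.
Autonomous vehicle fails to stop [OR]: Brake command fails=not, Perception stack down=not → no input occurs → does not occur.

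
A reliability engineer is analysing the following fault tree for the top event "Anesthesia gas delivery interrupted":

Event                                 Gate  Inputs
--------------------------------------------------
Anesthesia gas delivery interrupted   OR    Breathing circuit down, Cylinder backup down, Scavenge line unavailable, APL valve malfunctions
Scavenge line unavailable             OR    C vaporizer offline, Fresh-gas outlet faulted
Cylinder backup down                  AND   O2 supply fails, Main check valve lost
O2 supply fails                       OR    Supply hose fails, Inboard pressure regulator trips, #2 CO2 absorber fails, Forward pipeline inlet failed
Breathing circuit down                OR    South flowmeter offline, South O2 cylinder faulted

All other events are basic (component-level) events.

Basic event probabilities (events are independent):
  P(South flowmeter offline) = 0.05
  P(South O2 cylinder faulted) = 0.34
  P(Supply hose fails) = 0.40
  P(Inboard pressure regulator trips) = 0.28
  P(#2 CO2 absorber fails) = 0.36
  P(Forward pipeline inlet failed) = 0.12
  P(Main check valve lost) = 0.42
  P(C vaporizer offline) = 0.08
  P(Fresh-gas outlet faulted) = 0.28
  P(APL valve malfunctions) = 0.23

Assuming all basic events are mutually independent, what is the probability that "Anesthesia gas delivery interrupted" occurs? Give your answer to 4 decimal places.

P(Breathing circuit down) [OR] = 1 − (1−0.05) × (1−0.34) = 0.373000
P(O2 supply fails) [OR] = 1 − (1−0.40) × (1−0.28) × (1−0.36) × (1−0.12) = 0.756698
P(Cylinder backup down) [AND] = 0.756698 × 0.42 = 0.317813
P(Scavenge line unavailable) [OR] = 1 − (1−0.08) × (1−0.28) = 0.337600
P(Anesthesia gas delivery interrupted) [OR] = 1 − (1−0.373000) × (1−0.317813) × (1−0.337600) × (1−0.23) = 0.781837
Rounded to 4 decimal places: P(Anesthesia gas delivery interrupted) ≈ 0.7818.

0.7818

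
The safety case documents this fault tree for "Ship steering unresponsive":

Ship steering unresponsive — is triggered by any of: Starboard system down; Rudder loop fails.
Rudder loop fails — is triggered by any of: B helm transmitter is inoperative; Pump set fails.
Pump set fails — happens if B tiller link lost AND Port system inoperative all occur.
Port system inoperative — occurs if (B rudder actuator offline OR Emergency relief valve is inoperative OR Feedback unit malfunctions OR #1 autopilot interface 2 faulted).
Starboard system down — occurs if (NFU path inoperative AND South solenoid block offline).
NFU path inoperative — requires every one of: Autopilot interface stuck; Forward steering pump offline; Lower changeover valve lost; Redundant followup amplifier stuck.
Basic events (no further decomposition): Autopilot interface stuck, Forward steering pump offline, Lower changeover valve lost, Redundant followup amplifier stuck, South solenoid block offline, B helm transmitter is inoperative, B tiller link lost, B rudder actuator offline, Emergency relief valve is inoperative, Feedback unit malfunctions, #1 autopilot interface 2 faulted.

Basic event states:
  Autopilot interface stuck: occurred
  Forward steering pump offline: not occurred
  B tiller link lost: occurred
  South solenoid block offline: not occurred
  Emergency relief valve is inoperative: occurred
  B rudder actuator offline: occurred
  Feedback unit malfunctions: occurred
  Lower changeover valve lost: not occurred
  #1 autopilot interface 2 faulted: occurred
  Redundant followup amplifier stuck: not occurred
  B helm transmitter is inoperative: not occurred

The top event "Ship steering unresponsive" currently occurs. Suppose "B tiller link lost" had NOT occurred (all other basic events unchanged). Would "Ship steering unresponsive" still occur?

Counterfactual: set "B tiller link lost" to not occurred.
NFU path inoperative [AND]: Autopilot interface stuck=occurs, Forward steering pump offline=not, Lower changeover valve lost=not, Redundant followup amplifier stuck=not → not all inputs occur → does not occur.
Starboard system down [AND]: NFU path inoperative=not, South solenoid block offline=not → not all inputs occur → does not occur.
Port system inoperative [OR]: B rudder actuator offline=occurs, Emergency relief valve is inoperative=occurs, Feedback unit malfunctions=occurs, #1 autopilot interface 2 faulted=occurs → at least one input occurs → occurs.
Pump set fails [AND]: B tiller link lost=not, Port system inoperative=occurs → not all inputs occur → does not occur.
Rudder loop fails [OR]: B helm transmitter is inoperative=not, Pump set fails=not → no input occurs → does not occur.
Ship steering unresponsive [OR]: Starboard system down=not, Rudder loop fails=not → no input occurs → does not occur.

No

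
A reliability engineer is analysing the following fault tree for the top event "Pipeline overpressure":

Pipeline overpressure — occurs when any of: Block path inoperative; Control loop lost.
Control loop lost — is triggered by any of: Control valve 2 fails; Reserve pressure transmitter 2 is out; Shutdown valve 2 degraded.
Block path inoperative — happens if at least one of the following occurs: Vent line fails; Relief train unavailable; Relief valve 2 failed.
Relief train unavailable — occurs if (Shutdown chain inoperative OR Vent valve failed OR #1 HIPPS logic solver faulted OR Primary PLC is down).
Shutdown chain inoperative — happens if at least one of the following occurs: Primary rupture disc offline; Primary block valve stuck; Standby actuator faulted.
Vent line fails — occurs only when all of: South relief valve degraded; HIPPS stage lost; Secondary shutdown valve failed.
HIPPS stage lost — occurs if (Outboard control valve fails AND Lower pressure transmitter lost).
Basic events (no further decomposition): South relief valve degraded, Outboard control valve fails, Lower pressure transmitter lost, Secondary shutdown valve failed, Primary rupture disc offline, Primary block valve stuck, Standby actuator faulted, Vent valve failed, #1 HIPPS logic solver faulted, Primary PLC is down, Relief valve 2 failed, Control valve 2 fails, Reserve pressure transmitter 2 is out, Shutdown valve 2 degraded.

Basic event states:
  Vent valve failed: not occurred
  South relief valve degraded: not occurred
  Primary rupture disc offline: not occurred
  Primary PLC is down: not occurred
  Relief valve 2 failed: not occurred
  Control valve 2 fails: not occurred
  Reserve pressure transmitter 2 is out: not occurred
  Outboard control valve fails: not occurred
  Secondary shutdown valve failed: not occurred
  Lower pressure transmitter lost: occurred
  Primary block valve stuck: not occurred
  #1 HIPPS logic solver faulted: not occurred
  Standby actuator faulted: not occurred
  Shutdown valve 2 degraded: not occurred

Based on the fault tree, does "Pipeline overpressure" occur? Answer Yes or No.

No

HIPPS stage lost [AND]: Outboard control valve fails=not, Lower pressure transmitter lost=occurs → not all inputs occur → does not occur.
Vent line fails [AND]: South relief valve degraded=not, HIPPS stage lost=not, Secondary shutdown valve failed=not → not all inputs occur → does not occur.
Shutdown chain inoperative [OR]: Primary rupture disc offline=not, Primary block valve stuck=not, Standby actuator faulted=not → no input occurs → does not occur.
Relief train unavailable [OR]: Shutdown chain inoperative=not, Vent valve failed=not, #1 HIPPS logic solver faulted=not, Primary PLC is down=not → no input occurs → does not occur.
Block path inoperative [OR]: Vent line fails=not, Relief train unavailable=not, Relief valve 2 failed=not → no input occurs → does not occur.
Control loop lost [OR]: Control valve 2 fails=not, Reserve pressure transmitter 2 is out=not, Shutdown valve 2 degraded=not → no input occurs → does not occur.
Pipeline overpressure [OR]: Block path inoperative=not, Control loop lost=not → no input occurs → does not occur.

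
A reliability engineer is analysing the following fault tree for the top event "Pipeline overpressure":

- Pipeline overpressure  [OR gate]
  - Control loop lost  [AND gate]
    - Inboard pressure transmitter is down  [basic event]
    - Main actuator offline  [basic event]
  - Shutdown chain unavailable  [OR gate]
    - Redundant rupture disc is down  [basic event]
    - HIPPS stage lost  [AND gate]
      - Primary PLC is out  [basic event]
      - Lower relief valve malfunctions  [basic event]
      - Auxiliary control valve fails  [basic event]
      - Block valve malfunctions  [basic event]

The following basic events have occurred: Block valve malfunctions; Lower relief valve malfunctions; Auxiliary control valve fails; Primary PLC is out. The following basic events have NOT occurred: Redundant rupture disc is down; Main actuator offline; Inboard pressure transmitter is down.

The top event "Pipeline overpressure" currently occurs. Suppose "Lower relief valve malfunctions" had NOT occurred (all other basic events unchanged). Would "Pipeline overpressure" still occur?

Counterfactual: set "Lower relief valve malfunctions" to not occurred.
Control loop lost [AND]: Inboard pressure transmitter is down=not, Main actuator offline=not → not all inputs occur → does not occur.
HIPPS stage lost [AND]: Primary PLC is out=occurs, Lower relief valve malfunctions=not, Auxiliary control valve fails=occurs, Block valve malfunctions=occurs → not all inputs occur → does not occur.
Shutdown chain unavailable [OR]: Redundant rupture disc is down=not, HIPPS stage lost=not → no input occurs → does not occur.
Pipeline overpressure [OR]: Control loop lost=not, Shutdown chain unavailable=not → no input occurs → does not occur.

No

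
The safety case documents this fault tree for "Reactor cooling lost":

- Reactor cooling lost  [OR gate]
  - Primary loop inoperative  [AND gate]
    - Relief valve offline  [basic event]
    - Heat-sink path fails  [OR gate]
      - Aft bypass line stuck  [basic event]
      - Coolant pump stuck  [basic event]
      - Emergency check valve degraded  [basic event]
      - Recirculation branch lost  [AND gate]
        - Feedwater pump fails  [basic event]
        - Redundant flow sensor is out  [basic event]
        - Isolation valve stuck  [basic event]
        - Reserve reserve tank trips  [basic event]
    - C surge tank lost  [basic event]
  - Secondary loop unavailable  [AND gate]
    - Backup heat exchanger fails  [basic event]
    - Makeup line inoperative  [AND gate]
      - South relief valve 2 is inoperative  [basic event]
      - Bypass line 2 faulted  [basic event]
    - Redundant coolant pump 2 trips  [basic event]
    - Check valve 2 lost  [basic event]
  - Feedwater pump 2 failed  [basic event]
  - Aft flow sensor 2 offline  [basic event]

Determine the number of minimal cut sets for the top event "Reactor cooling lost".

7

Recirculation branch lost [AND]: one cut set from each child combined → 1 × 1 × 1 × 1 = 1 cut set(s).
Heat-sink path fails [OR]: union of children's cut sets → 4 cut set(s).
Primary loop inoperative [AND]: one cut set from each child combined → 1 × 4 × 1 = 4 cut set(s).
Makeup line inoperative [AND]: one cut set from each child combined → 1 × 1 = 1 cut set(s).
Secondary loop unavailable [AND]: one cut set from each child combined → 1 × 1 × 1 × 1 = 1 cut set(s).
Reactor cooling lost [OR]: union of children's cut sets → 7 cut set(s).
Minimal cut sets: {Aft bypass line stuck, C surge tank lost, Relief valve offline}; {C surge tank lost, Coolant pump stuck, Relief valve offline}; {C surge tank lost, Emergency check valve degraded, Relief valve offline}; {C surge tank lost, Feedwater pump fails, Isolation valve stuck, Redundant flow sensor is out, Relief valve offline, Reserve reserve tank trips}; {Backup heat exchanger fails, Bypass line 2 faulted, Check valve 2 lost, Redundant coolant pump 2 trips, South relief valve 2 is inoperative}; {Feedwater pump 2 failed}; {Aft flow sensor 2 offline}.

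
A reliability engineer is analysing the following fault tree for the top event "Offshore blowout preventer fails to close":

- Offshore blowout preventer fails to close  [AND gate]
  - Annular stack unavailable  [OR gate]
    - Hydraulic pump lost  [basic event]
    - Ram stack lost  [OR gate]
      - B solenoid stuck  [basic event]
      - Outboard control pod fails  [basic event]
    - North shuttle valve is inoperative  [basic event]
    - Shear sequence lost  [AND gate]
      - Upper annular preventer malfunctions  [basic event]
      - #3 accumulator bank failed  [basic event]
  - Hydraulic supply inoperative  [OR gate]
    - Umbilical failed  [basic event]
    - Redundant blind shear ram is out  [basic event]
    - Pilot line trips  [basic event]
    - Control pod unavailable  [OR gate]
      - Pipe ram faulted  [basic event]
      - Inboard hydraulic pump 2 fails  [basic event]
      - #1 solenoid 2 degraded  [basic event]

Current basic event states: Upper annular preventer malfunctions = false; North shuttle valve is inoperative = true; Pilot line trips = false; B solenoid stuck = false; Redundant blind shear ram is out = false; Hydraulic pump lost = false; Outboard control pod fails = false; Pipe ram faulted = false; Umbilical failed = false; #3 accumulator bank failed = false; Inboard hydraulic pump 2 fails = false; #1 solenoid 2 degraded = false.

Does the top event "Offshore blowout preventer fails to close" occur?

Ram stack lost [OR]: B solenoid stuck=not, Outboard control pod fails=not → no input occurs → does not occur.
Shear sequence lost [AND]: Upper annular preventer malfunctions=not, #3 accumulator bank failed=not → not all inputs occur → does not occur.
Annular stack unavailable [OR]: Hydraulic pump lost=not, Ram stack lost=not, North shuttle valve is inoperative=occurs, Shear sequence lost=not → at least one input occurs → occurs.
Control pod unavailable [OR]: Pipe ram faulted=not, Inboard hydraulic pump 2 fails=not, #1 solenoid 2 degraded=not → no input occurs → does not occur.
Hydraulic supply inoperative [OR]: Umbilical failed=not, Redundant blind shear ram is out=not, Pilot line trips=not, Control pod unavailable=not → no input occurs → does not occur.
Offshore blowout preventer fails to close [AND]: Annular stack unavailable=occurs, Hydraulic supply inoperative=not → not all inputs occur → does not occur.

No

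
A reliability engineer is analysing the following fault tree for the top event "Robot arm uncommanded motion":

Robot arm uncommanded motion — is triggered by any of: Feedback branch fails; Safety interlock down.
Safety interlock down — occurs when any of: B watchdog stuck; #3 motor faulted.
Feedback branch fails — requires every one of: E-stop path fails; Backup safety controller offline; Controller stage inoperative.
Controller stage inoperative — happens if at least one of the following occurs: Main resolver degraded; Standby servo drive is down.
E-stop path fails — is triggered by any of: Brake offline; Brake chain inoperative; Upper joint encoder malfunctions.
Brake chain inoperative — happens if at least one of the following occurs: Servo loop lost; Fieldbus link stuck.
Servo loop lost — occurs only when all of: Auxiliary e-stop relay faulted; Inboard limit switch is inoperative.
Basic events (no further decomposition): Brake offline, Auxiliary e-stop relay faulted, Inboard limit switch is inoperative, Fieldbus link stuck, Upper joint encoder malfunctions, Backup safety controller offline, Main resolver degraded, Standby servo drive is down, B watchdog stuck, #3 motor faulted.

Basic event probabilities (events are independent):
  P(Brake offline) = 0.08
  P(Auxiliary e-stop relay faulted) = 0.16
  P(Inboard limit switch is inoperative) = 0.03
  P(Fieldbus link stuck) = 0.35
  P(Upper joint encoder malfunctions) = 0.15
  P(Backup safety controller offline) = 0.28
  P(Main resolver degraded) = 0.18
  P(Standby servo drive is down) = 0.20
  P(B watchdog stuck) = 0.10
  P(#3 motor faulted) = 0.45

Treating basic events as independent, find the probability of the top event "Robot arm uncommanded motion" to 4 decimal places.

P(Servo loop lost) [AND] = 0.16 × 0.03 = 0.004800
P(Brake chain inoperative) [OR] = 1 − (1−0.004800) × (1−0.35) = 0.353120
P(E-stop path fails) [OR] = 1 − (1−0.08) × (1−0.353120) × (1−0.15) = 0.494140
P(Controller stage inoperative) [OR] = 1 − (1−0.18) × (1−0.20) = 0.344000
P(Feedback branch fails) [AND] = 0.494140 × 0.28 × 0.344000 = 0.047596
P(Safety interlock down) [OR] = 1 − (1−0.10) × (1−0.45) = 0.505000
P(Robot arm uncommanded motion) [OR] = 1 − (1−0.047596) × (1−0.505000) = 0.528560
Rounded to 4 decimal places: P(Robot arm uncommanded motion) ≈ 0.5286.

0.5286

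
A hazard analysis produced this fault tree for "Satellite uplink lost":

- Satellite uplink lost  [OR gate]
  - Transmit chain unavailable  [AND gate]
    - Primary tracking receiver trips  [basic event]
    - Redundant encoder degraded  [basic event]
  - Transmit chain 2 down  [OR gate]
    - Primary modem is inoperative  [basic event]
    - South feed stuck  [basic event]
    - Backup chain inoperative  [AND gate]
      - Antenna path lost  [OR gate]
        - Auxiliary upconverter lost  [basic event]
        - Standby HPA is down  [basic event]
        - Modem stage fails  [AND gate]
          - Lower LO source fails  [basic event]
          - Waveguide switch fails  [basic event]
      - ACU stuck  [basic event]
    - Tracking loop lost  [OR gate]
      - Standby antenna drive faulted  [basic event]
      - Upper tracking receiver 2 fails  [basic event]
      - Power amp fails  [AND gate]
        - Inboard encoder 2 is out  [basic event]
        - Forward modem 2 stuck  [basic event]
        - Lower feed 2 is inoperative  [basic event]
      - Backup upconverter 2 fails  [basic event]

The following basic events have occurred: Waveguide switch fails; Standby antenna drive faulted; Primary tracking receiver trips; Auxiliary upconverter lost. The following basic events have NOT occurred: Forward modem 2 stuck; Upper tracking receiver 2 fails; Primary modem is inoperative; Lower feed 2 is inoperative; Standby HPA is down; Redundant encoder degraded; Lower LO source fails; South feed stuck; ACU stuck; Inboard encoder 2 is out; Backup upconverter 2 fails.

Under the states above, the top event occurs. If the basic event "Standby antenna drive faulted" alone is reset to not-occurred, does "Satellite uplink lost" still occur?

No

Counterfactual: set "Standby antenna drive faulted" to not occurred.
Transmit chain unavailable [AND]: Primary tracking receiver trips=occurs, Redundant encoder degraded=not → not all inputs occur → does not occur.
Modem stage fails [AND]: Lower LO source fails=not, Waveguide switch fails=occurs → not all inputs occur → does not occur.
Antenna path lost [OR]: Auxiliary upconverter lost=occurs, Standby HPA is down=not, Modem stage fails=not → at least one input occurs → occurs.
Backup chain inoperative [AND]: Antenna path lost=occurs, ACU stuck=not → not all inputs occur → does not occur.
Power amp fails [AND]: Inboard encoder 2 is out=not, Forward modem 2 stuck=not, Lower feed 2 is inoperative=not → not all inputs occur → does not occur.
Tracking loop lost [OR]: Standby antenna drive faulted=not, Upper tracking receiver 2 fails=not, Power amp fails=not, Backup upconverter 2 fails=not → no input occurs → does not occur.
Transmit chain 2 down [OR]: Primary modem is inoperative=not, South feed stuck=not, Backup chain inoperative=not, Tracking loop lost=not → no input occurs → does not occur.
Satellite uplink lost [OR]: Transmit chain unavailable=not, Transmit chain 2 down=not → no input occurs → does not occur.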